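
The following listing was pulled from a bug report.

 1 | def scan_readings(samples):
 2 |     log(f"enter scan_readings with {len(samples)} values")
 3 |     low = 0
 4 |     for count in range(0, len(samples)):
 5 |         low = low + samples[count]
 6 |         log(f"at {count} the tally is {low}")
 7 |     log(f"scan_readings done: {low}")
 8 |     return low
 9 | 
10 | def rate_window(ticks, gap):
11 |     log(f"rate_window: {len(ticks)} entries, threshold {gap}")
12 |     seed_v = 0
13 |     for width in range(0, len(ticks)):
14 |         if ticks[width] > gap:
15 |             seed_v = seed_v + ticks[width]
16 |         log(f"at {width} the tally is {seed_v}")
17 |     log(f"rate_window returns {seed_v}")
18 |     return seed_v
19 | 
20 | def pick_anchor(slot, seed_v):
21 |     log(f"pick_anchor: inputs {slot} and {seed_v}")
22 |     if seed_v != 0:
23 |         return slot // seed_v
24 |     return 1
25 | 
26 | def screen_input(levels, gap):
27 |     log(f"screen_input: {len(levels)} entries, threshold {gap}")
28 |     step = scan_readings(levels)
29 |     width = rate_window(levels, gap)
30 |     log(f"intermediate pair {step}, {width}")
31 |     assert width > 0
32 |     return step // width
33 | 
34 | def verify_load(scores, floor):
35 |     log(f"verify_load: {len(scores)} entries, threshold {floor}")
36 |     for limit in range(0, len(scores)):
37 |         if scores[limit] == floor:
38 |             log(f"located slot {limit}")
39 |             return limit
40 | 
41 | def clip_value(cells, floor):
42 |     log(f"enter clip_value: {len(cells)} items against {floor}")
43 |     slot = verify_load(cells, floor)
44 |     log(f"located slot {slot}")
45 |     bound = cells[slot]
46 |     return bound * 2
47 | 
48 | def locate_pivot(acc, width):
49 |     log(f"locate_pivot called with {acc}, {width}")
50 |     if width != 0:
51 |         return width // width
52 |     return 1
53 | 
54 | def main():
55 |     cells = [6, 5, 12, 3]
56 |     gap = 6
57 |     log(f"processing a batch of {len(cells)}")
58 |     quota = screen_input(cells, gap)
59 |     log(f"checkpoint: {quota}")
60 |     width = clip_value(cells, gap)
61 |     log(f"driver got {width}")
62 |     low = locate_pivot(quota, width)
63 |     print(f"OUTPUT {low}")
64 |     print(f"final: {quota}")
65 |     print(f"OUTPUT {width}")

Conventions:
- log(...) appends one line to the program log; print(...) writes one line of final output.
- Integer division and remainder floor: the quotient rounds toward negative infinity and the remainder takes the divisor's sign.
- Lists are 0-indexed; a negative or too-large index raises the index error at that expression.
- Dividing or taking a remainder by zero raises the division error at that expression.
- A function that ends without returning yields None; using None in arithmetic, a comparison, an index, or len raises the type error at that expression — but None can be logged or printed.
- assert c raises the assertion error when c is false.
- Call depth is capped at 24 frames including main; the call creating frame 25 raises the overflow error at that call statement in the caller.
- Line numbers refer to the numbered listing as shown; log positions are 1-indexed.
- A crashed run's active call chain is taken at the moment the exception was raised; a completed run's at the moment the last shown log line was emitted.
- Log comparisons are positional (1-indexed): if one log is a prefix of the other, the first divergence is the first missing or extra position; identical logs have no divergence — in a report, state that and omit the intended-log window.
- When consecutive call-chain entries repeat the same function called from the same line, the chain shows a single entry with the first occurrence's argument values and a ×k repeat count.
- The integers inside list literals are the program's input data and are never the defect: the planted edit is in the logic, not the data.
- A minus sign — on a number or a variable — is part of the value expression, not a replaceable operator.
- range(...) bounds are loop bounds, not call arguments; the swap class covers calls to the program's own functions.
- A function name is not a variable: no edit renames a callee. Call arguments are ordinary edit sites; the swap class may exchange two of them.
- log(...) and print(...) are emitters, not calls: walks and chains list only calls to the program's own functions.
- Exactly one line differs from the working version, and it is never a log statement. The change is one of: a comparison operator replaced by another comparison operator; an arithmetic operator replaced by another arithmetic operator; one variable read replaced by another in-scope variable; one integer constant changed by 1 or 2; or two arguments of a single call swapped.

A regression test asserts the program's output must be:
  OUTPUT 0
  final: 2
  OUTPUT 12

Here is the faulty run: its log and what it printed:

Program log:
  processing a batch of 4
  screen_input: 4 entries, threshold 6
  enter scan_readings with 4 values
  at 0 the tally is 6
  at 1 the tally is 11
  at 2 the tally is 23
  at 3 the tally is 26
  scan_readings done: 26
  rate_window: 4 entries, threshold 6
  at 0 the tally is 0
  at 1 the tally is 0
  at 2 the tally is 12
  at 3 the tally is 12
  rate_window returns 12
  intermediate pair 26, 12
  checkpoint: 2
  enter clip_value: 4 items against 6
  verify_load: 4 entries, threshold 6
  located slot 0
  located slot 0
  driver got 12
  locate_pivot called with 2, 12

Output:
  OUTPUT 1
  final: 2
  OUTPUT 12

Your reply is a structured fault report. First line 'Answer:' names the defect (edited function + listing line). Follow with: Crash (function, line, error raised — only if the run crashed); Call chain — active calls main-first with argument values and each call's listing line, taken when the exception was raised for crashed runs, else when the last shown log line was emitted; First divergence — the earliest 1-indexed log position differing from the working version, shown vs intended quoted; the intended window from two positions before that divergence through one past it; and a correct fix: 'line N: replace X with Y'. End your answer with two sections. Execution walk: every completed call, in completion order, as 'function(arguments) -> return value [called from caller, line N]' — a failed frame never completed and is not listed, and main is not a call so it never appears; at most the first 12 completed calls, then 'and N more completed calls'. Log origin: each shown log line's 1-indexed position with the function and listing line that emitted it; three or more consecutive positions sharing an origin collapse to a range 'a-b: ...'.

Answer: the defect is in locate_pivot at line 51.
Core observation: Every logged value matches the working version; the printed result is what differs.
Call chain: main -> locate_pivot(2, 12) (called at line 62).
First divergence: none; the two logs match at every position.
Execution walk:
  scan_readings([6, 5, 12, 3]) -> 26  [called from screen_input, line 28]
  rate_window([6, 5, 12, 3], 6) -> 12  [called from screen_input, line 29]
  screen_input([6, 5, 12, 3], 6) -> 2  [called from main, line 58]
  verify_load([6, 5, 12, 3], 6) -> 0  [called from clip_value, line 43]
  clip_value([6, 5, 12, 3], 6) -> 12  [called from main, line 60]
  locate_pivot(2, 12) -> 1  [called from main, line 62]
Origin of each log line:
  1 — main, line 57
  2 — screen_input, line 27
  3 — scan_readings, line 2
  4-7 — scan_readings, line 6
  8 — scan_readings, line 7
  9 — rate_window, line 11
  10-13 — rate_window, line 16
  14 — rate_window, line 17
  15 — screen_input, line 30
  16 — main, line 59
  17 — clip_value, line 42
  18 — verify_load, line 35
  19 — verify_load, line 38
  20 — clip_value, line 44
  21 — main, line 61
  22 — locate_pivot, line 49
A correct fix: line 51: replace `width // width` with `acc // width`.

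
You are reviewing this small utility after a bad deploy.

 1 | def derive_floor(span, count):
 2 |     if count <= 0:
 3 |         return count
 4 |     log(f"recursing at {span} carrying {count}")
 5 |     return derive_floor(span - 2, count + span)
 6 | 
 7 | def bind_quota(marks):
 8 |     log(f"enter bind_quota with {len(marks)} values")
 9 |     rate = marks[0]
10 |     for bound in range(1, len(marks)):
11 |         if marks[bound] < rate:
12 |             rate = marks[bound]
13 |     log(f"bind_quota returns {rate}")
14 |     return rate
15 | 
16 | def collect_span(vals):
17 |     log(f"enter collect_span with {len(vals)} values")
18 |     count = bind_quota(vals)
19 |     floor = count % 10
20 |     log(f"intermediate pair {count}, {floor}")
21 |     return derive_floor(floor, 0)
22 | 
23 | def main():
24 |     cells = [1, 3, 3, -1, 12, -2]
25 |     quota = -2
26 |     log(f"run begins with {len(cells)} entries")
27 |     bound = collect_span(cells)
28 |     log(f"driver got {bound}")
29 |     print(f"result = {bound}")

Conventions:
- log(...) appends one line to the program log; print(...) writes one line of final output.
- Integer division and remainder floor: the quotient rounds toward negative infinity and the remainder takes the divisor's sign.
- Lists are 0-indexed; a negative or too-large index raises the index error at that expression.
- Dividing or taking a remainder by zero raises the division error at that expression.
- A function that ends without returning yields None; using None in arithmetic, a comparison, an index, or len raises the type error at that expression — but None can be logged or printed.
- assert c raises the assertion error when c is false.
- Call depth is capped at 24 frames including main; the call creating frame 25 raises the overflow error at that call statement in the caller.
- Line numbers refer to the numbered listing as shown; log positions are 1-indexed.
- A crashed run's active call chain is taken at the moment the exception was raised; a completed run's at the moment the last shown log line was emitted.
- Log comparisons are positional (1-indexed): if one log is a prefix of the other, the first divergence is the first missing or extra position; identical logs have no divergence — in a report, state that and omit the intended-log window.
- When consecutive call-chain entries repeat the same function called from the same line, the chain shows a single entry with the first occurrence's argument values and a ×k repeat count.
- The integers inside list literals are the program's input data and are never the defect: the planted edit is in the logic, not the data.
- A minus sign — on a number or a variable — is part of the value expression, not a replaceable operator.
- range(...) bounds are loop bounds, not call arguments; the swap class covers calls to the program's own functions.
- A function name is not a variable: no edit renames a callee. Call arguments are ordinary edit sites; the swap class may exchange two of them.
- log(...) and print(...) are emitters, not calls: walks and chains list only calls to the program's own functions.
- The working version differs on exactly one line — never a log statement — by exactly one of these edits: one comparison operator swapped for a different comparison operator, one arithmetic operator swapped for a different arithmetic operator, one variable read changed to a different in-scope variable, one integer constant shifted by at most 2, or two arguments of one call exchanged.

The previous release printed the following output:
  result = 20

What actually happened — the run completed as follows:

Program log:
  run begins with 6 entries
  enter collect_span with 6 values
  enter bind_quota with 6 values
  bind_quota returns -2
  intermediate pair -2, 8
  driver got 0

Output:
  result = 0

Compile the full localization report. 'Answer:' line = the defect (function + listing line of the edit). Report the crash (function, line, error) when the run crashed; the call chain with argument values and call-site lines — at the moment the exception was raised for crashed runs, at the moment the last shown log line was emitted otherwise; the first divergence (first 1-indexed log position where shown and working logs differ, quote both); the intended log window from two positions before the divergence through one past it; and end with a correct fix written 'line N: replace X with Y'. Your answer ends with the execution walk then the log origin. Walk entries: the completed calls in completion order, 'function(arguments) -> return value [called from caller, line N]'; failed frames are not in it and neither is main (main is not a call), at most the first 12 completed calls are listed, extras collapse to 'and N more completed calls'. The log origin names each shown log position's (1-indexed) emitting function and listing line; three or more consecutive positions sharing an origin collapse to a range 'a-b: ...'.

Answer: the defect is in derive_floor at line 2.
The tell: Position 6 is the first bad log line: 'driver got 0' should read 'recursing at 8 carrying 0'.
Call chain: main.
First divergence: position 6 — shown 'driver got 0', intended 'recursing at 8 carrying 0'.
Intended log window:
  4: bind_quota returns -2
  5: intermediate pair -2, 8
  6: recursing at 8 carrying 0
  7: recursing at 6 carrying 8
Execution walk:
  bind_quota([1, 3, 3, -1, 12, -2]) -> -2  [called from collect_span, line 18]
  derive_floor(8, 0) -> 0  [called from collect_span, line 21]
  collect_span([1, 3, 3, -1, 12, -2]) -> 0  [called from main, line 27]
Log line origins:
  1: from main, line 26
  2: from collect_span, line 17
  3: from bind_quota, line 8
  4: from bind_quota, line 13
  5: from collect_span, line 20
  6: from main, line 28
A correct fix: line 2: replace `count` with `span`.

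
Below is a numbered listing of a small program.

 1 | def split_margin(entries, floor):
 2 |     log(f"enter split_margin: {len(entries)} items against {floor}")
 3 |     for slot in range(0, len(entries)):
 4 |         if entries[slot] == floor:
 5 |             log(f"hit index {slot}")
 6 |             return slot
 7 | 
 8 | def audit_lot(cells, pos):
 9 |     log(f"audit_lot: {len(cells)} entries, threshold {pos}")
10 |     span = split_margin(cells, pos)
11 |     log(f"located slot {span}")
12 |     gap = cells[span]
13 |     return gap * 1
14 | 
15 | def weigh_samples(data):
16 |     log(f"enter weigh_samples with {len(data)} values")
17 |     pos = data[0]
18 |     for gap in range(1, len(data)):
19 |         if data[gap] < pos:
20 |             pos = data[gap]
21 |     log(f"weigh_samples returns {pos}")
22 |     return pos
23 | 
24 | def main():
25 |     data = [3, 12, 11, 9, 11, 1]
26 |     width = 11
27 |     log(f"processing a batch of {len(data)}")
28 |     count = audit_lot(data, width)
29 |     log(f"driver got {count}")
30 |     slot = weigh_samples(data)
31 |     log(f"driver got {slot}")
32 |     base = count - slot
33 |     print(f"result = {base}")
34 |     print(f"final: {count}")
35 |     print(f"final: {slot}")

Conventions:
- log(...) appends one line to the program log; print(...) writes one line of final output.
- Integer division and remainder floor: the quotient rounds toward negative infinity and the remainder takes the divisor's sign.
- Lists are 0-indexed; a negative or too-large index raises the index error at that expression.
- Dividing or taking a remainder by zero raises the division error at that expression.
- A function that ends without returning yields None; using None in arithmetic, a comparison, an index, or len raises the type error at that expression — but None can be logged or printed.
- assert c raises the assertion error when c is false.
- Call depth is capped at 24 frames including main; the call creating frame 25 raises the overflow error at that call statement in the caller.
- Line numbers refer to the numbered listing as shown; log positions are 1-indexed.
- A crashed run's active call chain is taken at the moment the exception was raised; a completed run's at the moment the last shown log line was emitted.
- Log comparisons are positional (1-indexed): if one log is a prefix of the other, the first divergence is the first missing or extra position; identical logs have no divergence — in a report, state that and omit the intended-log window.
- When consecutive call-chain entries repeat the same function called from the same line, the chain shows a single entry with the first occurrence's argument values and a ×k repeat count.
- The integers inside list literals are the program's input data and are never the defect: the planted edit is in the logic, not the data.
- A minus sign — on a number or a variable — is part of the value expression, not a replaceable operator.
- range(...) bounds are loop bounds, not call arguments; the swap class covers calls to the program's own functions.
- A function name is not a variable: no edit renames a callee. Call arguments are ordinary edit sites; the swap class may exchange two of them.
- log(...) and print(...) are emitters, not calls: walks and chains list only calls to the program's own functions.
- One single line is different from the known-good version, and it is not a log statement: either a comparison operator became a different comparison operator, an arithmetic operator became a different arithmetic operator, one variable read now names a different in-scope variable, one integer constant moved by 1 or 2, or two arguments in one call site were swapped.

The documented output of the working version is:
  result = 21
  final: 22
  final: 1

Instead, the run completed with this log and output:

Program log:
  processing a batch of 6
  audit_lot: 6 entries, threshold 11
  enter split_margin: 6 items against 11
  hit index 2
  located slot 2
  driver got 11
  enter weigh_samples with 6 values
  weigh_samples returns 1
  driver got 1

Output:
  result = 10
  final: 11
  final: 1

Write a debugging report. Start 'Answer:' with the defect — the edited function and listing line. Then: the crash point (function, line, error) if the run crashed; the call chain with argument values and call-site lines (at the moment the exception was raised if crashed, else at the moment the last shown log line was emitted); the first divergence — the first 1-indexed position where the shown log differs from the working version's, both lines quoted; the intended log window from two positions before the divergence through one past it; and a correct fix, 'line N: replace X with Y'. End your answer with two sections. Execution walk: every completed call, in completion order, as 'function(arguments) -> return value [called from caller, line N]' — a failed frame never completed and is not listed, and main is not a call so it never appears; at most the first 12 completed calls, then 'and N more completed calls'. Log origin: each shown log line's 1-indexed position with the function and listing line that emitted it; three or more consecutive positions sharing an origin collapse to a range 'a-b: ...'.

Answer: the defect is in audit_lot at line 13.
Core observation: Log line 6 is where behavior first shows: 'driver got 11' appears instead of 'driver got 22'.
Call chain: main.
First divergence: position 6; shown 'driver got 11' vs intended 'driver got 22'.
Intended log window:
  4: hit index 2
  5: located slot 2
  6: driver got 22
  7: enter weigh_samples with 6 values
Execution walk:
  split_margin([3, 12, 11, 9, 11, 1], 11) -> 2  [called from audit_lot, line 10]
  audit_lot([3, 12, 11, 9, 11, 1], 11) -> 11  [called from main, line 28]
  weigh_samples([3, 12, 11, 9, 11, 1]) -> 1  [called from main, line 30]
Log origins:
  1: logged in main at line 27
  2: logged in audit_lot at line 9
  3: logged in split_margin at line 2
  4: logged in split_margin at line 5
  5: logged in audit_lot at line 11
  6: logged in main at line 29
  7: logged in weigh_samples at line 16
  8: logged in weigh_samples at line 21
  9: logged in main at line 31
A correct fix: line 13: replace `1` with `2`.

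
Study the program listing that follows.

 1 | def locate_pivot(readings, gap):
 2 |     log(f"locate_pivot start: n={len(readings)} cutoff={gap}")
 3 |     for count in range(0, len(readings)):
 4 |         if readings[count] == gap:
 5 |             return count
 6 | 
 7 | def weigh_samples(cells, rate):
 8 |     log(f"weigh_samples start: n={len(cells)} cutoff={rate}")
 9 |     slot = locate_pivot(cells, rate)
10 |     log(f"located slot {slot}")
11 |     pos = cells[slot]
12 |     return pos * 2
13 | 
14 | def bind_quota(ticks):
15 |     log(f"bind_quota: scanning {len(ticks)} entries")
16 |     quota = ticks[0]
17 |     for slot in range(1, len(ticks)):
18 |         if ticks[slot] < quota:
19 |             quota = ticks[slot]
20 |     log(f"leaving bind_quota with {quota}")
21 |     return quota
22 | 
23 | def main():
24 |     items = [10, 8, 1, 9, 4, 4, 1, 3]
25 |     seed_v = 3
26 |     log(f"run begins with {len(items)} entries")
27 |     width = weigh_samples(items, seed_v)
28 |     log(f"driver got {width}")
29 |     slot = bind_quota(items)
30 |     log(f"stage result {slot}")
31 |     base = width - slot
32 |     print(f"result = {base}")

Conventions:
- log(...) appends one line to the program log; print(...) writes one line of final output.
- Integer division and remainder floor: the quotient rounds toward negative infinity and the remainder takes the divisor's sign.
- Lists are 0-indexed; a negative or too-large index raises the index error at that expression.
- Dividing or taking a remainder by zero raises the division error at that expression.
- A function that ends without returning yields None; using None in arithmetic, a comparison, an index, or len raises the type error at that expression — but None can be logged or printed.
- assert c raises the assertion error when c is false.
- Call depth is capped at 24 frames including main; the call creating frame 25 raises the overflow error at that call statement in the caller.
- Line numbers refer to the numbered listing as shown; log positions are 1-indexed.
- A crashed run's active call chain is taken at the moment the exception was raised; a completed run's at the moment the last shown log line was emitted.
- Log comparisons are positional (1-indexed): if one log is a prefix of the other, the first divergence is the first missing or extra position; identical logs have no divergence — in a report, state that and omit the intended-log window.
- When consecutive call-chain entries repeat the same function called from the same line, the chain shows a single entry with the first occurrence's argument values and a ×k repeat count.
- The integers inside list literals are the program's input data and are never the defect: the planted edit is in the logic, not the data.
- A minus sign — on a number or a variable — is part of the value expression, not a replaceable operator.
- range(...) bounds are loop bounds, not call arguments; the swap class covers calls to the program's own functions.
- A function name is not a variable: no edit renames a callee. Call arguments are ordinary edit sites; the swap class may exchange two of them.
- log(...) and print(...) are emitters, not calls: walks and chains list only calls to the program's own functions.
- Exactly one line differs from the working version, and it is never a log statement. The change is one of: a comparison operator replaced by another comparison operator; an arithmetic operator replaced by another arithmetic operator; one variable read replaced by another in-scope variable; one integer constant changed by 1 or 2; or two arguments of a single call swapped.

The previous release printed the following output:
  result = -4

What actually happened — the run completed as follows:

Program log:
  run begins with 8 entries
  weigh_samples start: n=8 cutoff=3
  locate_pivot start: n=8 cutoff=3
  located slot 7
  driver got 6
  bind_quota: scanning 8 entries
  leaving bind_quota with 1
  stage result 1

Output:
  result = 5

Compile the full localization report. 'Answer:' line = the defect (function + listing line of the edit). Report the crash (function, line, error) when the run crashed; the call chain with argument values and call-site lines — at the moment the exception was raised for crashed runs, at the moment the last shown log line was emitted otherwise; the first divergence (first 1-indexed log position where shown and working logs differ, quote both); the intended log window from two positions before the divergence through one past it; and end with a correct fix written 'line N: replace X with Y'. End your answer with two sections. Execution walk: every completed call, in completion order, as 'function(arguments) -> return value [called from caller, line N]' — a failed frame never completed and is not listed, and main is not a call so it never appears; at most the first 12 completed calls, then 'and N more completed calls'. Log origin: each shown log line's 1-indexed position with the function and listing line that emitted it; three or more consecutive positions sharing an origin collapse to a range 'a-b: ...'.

Answer: the defect is in bind_quota at line 18.
Key observation: The log first diverges at position 7: the faulty run prints 'leaving bind_quota with 1' where the working version prints 'leaving bind_quota with 10'.
Call chain: main.
First divergence: position 7 — shown 'leaving bind_quota with 1', intended 'leaving bind_quota with 10'.
Intended log window:
  5: driver got 6
  6: bind_quota: scanning 8 entries
  7: leaving bind_quota with 10
  8: stage result 10
Execution walk:
  locate_pivot([10, 8, 1, 9, 4, 4, 1, 3], 3) -> 7  [called from weigh_samples, line 9]
  weigh_samples([10, 8, 1, 9, 4, 4, 1, 3], 3) -> 6  [called from main, line 27]
  bind_quota([10, 8, 1, 9, 4, 4, 1, 3]) -> 1  [called from main, line 29]
Log origins:
  1: logged in main at line 26
  2: logged in weigh_samples at line 8
  3: logged in locate_pivot at line 2
  4: logged in weigh_samples at line 10
  5: logged in main at line 28
  6: logged in bind_quota at line 15
  7: logged in bind_quota at line 20
  8: logged in main at line 30
A correct fix: line 18: replace `<` with `>`.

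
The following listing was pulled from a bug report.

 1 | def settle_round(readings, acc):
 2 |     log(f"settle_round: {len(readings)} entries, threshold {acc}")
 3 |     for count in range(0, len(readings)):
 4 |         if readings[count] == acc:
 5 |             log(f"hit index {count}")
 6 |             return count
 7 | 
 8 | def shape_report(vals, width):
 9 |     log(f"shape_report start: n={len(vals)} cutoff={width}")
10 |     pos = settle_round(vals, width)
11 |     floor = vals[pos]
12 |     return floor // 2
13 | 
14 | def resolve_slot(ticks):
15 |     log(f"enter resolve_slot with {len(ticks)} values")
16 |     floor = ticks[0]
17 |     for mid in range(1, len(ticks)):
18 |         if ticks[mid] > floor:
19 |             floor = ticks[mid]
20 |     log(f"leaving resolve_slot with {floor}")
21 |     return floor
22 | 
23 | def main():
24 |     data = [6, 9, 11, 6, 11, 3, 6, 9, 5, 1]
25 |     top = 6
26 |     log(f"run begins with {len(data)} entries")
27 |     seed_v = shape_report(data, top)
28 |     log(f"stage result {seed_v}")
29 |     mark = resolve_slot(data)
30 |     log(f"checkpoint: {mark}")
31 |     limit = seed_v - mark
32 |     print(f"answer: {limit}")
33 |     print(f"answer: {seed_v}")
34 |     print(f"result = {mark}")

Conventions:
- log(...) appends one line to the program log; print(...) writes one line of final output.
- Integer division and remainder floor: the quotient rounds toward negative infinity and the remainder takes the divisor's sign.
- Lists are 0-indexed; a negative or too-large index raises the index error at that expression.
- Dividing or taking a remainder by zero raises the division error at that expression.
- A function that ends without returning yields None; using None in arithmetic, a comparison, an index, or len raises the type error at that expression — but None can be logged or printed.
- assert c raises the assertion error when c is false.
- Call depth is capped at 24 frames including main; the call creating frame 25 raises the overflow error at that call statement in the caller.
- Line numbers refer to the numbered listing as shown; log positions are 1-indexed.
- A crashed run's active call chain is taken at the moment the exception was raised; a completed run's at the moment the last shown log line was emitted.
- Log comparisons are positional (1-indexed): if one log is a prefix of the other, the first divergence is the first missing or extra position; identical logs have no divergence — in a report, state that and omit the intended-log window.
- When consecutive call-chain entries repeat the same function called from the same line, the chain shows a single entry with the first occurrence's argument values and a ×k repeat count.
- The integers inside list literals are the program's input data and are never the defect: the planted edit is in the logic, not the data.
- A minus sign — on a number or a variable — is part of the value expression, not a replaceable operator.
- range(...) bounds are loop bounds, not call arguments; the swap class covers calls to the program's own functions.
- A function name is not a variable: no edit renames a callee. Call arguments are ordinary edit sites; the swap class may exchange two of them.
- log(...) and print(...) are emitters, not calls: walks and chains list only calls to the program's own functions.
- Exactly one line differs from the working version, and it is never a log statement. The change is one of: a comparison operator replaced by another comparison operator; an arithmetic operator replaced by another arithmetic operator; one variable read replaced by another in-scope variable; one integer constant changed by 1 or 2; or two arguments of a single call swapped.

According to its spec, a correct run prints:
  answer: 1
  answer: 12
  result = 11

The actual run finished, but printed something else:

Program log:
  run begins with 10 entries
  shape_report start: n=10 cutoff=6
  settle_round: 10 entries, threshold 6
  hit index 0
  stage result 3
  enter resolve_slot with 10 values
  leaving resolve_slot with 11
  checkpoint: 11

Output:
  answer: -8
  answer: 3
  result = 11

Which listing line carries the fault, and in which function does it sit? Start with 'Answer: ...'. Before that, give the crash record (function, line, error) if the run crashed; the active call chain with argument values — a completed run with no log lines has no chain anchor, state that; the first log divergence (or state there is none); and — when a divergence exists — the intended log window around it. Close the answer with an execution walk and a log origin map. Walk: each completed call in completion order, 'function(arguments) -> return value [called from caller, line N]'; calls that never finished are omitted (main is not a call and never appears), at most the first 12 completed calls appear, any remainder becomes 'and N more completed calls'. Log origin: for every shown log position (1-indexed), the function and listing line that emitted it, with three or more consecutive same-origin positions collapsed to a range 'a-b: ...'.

Answer: the defect is in shape_report at line 12.
Key fact: The log first diverges at position 5: the faulty run prints 'stage result 3' where the working version prints 'stage result 12'.
Call chain: main.
First divergence: at position 5 the run shows 'stage result 3' where the working version logs 'stage result 12'.
Intended log window:
  3: settle_round: 10 entries, threshold 6
  4: hit index 0
  5: stage result 12
  6: enter resolve_slot with 10 values
Execution walk:
  settle_round([6, 9, 11, 6, 11, 3, 6, 9, 5, 1], 6) -> 0  [called from shape_report, line 10]
  shape_report([6, 9, 11, 6, 11, 3, 6, 9, 5, 1], 6) -> 3  [called from main, line 27]
  resolve_slot([6, 9, 11, 6, 11, 3, 6, 9, 5, 1]) -> 11  [called from main, line 29]
Log line origins:
  1 — main, line 26
  2 — shape_report, line 9
  3 — settle_round, line 2
  4 — settle_round, line 5
  5 — main, line 28
  6 — resolve_slot, line 15
  7 — resolve_slot, line 20
  8 — main, line 30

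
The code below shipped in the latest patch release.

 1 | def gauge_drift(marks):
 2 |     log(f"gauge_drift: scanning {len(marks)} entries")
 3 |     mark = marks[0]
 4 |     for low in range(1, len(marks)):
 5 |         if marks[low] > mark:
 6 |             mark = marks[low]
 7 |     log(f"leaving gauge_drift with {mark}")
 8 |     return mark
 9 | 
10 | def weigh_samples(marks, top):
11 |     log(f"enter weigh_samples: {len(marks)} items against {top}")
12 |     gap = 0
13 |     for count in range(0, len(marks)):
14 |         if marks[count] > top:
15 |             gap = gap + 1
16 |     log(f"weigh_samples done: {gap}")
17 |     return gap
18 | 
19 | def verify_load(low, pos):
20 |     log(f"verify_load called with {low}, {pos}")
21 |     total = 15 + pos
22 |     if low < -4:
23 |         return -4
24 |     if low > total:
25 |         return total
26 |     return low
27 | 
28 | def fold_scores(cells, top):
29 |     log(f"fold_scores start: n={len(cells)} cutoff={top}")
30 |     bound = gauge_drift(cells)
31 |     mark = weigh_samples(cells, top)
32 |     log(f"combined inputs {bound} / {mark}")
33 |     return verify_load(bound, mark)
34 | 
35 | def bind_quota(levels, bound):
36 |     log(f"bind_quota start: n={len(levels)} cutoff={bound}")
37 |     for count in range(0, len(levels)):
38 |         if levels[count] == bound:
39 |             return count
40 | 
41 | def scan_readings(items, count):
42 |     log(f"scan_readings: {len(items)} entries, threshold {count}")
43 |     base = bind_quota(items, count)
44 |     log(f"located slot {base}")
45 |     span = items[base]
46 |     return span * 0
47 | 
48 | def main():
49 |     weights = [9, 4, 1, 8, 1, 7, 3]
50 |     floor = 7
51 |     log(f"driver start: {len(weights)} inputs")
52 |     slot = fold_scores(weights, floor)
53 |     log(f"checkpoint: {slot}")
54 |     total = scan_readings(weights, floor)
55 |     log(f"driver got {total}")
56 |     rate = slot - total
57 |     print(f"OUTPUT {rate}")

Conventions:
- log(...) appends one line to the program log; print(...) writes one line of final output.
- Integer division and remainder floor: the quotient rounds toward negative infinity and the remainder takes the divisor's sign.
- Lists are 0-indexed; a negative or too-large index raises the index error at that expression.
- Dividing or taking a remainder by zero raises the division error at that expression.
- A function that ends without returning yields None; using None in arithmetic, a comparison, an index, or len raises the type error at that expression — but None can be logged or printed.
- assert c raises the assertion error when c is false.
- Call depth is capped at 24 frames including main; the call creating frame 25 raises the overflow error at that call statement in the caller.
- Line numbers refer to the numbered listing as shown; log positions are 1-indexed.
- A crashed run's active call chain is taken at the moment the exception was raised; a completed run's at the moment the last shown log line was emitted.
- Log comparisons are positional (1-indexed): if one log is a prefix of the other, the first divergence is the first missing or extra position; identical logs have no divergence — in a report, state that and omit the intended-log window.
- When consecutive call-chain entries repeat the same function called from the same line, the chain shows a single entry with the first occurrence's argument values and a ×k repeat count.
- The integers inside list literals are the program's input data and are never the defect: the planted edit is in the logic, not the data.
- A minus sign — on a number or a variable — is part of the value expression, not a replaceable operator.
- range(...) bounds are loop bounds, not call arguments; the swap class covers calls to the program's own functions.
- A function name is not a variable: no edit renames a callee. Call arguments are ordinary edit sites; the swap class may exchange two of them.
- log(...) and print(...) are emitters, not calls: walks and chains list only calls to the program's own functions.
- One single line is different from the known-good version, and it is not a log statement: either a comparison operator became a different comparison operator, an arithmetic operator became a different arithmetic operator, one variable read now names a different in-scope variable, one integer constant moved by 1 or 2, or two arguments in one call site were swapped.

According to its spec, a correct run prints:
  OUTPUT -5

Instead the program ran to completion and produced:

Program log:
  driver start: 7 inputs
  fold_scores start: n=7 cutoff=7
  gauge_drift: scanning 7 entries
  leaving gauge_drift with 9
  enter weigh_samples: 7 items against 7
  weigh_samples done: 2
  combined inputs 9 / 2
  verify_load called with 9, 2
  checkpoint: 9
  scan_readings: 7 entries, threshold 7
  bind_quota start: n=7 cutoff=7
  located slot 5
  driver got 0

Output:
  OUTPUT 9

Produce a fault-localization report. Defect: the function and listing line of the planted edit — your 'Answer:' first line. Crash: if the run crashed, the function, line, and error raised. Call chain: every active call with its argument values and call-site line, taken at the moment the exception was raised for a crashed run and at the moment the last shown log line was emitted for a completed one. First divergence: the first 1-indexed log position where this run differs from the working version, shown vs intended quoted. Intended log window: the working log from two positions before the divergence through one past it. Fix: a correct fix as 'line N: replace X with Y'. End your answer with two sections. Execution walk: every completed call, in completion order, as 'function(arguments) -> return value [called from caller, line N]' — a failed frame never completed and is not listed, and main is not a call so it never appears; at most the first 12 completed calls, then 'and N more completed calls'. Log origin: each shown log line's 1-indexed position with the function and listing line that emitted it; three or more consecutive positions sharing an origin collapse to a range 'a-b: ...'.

Answer: the defect is in scan_readings at line 46.
Key observation: Everything matches until log position 13, which reads 'driver got 0' in place of 'driver got 14'.
Call chain: main.
First divergence: position 13 — the shown line 'driver got 0' should read 'driver got 14'.
Intended log window:
  11: bind_quota start: n=7 cutoff=7
  12: located slot 5
  13: driver got 14
Execution walk:
  gauge_drift([9, 4, 1, 8, 1, 7, 3]) -> 9  [called from fold_scores, line 30]
  weigh_samples([9, 4, 1, 8, 1, 7, 3], 7) -> 2  [called from fold_scores, line 31]
  verify_load(9, 2) -> 9  [called from fold_scores, line 33]
  fold_scores([9, 4, 1, 8, 1, 7, 3], 7) -> 9  [called from main, line 52]
  bind_quota([9, 4, 1, 8, 1, 7, 3], 7) -> 5  [called from scan_readings, line 43]
  scan_readings([9, 4, 1, 8, 1, 7, 3], 7) -> 0  [called from main, line 54]
Origin of each log line:
  1: from main, line 51
  2: from fold_scores, line 29
  3: from gauge_drift, line 2
  4: from gauge_drift, line 7
  5: from weigh_samples, line 11
  6: from weigh_samples, line 16
  7: from fold_scores, line 32
  8: from verify_load, line 20
  9: from main, line 53
  10: from scan_readings, line 42
  11: from bind_quota, line 36
  12: from scan_readings, line 44
  13: from main, line 55
A correct fix: line 46: replace `0` with `2`.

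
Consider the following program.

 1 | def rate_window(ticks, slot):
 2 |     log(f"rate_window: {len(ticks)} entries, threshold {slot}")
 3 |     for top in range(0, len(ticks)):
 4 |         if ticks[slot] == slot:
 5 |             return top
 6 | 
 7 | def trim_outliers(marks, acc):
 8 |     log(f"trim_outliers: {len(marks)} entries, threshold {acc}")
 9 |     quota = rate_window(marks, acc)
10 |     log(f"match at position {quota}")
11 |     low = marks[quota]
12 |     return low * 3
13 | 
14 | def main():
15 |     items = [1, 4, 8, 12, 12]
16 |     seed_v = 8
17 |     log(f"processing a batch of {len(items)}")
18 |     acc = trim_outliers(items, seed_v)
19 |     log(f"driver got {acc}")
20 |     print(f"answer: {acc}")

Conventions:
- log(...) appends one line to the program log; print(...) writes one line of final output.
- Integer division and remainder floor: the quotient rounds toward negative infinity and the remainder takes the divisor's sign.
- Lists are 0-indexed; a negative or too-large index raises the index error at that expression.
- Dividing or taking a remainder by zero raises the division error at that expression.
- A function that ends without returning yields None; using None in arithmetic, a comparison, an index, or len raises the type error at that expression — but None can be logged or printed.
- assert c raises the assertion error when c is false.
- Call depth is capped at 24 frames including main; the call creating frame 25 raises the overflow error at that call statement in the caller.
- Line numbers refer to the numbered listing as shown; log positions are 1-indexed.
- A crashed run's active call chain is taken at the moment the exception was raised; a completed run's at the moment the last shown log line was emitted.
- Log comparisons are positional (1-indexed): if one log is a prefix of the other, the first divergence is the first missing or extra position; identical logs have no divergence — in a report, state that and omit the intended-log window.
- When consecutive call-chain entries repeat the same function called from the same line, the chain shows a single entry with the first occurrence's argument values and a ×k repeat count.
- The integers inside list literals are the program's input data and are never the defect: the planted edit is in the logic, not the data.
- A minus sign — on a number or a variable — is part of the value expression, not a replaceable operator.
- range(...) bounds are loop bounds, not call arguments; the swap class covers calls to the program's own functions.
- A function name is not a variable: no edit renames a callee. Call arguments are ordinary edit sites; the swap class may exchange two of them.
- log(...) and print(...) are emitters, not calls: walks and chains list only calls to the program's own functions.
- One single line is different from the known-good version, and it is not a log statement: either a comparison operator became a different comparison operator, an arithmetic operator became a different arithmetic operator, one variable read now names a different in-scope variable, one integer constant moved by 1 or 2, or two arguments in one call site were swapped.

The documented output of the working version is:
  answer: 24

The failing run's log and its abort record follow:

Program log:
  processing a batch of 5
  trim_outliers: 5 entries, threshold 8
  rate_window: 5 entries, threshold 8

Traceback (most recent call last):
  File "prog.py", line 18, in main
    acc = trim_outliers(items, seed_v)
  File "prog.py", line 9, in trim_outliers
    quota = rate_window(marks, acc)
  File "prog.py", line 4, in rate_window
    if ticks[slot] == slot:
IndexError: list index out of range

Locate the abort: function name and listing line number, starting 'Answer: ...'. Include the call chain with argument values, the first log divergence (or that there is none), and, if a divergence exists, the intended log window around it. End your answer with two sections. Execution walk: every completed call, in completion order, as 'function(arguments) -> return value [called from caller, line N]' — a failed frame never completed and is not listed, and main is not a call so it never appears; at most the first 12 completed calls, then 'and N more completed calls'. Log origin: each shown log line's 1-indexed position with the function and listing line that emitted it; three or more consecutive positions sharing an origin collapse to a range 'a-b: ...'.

Answer: the error was raised in rate_window, line 4.
Key fact: Only 3 log lines were emitted before the run died; the intended continuation was 'match at position 2'.
Call chain: main -> trim_outliers([1, 4, 8, 12, 12], 8) (called at line 18) -> rate_window([1, 4, 8, 12, 12], 8) (called at line 9).
First divergence: position 4 — after 3 matching lines the faulty run goes silent; intended next line 'match at position 2'.
Intended log window:
  2: trim_outliers: 5 entries, threshold 8
  3: rate_window: 5 entries, threshold 8
  4: match at position 2
  5: driver got 24
Execution walk:
  (no call completed)
Log origins:
  1: logged in main at line 17
  2: logged in trim_outliers at line 8
  3: logged in rate_window at line 2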